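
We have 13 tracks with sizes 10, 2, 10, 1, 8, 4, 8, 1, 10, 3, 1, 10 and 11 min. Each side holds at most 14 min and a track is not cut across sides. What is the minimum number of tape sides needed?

Total = 11 + 10 + 10 + 10 + 10 + 8 + 8 + 4 + 3 + 2 + 1 + 1 + 1 = 79 min.
Lower bound: ⌈79/14⌉ = 6 tape sides.
Also, 7 tracks each exceed 7 min, and no two of those can share a side, so at least 7 tape sides are needed.
A packing using 7 tape sides:
  side 1: 11 + 3 = 14
  side 2: 10 + 4 = 14
  side 3: 10 + 2 + 1 + 1 = 14
  side 4: 10 + 1 = 11
  side 5: 10 = 10
  side 6: 8 = 8
  side 7: 8 = 8
This matches the lower bound, so 7 is optimal.

7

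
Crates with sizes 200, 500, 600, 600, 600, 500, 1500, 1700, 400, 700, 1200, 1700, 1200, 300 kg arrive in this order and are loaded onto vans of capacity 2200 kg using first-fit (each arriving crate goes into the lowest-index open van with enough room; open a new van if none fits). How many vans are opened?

7

  200 → van 1 (new)  [load 200/2200]
  500 → van 1  [load 700/2200]
  600 → van 1  [load 1300/2200]
  600 → van 1  [load 1900/2200]
  600 → van 2 (new)  [load 600/2200]
  500 → van 2  [load 1100/2200]
  1500 → van 3 (new)  [load 1500/2200]
  1700 → van 4 (new)  [load 1700/2200]
  400 → van 2  [load 1500/2200]
  700 → van 2  [load 2200/2200]
  1200 → van 5 (new)  [load 1200/2200]
  1700 → van 6 (new)  [load 1700/2200]
  1200 → van 7 (new)  [load 1200/2200]
  300 → van 1  [load 2200/2200]
7 vans opened.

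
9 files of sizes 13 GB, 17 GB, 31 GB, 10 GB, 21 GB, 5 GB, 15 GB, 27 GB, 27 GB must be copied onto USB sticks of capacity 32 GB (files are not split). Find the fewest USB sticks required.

Total = 31 + 27 + 27 + 21 + 17 + 15 + 13 + 10 + 5 = 166 GB.
Lower bound: ⌈166/32⌉ = 6 USB sticks.
A packing using 6 USB sticks:
  USB stick 1: 31 = 31
  USB stick 2: 27 + 5 = 32
  USB stick 3: 27 = 27
  USB stick 4: 21 + 10 = 31
  USB stick 5: 17 + 15 = 32
  USB stick 6: 13 = 13
This matches the lower bound, so 6 is optimal.

6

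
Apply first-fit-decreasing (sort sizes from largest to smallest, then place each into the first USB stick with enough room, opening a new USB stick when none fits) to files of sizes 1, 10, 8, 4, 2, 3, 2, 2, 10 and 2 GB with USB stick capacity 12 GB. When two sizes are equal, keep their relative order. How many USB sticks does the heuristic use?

Sorted descending: 10, 10, 8, 4, 3, 2, 2, 2, 2, 1.
  10 → USB stick 1 (new)  [load 10/12]
  10 → USB stick 2 (new)  [load 10/12]
  8 → USB stick 3 (new)  [load 8/12]
  4 → USB stick 3  [load 12/12]
  3 → USB stick 4 (new)  [load 3/12]
  2 → USB stick 1  [load 12/12]
  2 → USB stick 2  [load 12/12]
  2 → USB stick 4  [load 5/12]
  2 → USB stick 4  [load 7/12]
  1 → USB stick 4  [load 8/12]
4 USB sticks opened.

4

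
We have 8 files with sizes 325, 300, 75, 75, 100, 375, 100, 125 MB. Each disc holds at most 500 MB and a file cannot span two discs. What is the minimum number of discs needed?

Total = 375 + 325 + 300 + 125 + 100 + 100 + 75 + 75 = 1475 MB.
Lower bound: ⌈1475/500⌉ = 3 discs.
A packing using 3 discs:
  disc 1: 375 + 125 = 500
  disc 2: 325 + 100 + 75 = 500
  disc 3: 300 + 100 + 75 = 475
This matches the lower bound, so 3 is optimal.

3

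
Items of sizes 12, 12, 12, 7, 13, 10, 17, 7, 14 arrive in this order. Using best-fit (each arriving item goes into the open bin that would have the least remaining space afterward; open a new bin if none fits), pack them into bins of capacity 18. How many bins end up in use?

  12 → bin 1 (new)  [load 12/18]
  12 → bin 2 (new)  [load 12/18]
  12 → bin 3 (new)  [load 12/18]
  7 → bin 4 (new)  [load 7/18]
  13 → bin 5 (new)  [load 13/18]
  10 → bin 4  [load 17/18]
  17 → bin 6 (new)  [load 17/18]
  7 → bin 7 (new)  [load 7/18]
  14 → bin 8 (new)  [load 14/18]
8 bins opened.

8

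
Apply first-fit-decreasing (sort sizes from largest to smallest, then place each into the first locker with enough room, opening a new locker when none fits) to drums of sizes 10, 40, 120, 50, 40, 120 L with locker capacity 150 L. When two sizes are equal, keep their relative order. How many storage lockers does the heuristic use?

3

Sorted descending: 120, 120, 50, 40, 40, 10.
  120 → locker 1 (new)  [load 120/150]
  120 → locker 2 (new)  [load 120/150]
  50 → locker 3 (new)  [load 50/150]
  40 → locker 3  [load 90/150]
  40 → locker 3  [load 130/150]
  10 → locker 1  [load 130/150]
3 storage lockers opened.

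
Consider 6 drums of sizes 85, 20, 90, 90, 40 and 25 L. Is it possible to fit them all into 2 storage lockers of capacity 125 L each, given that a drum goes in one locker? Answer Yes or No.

Total = 350 L; ⌈350/125⌉ = 3.
At least 3 storage lockers are required, but only 2 are allowed.

No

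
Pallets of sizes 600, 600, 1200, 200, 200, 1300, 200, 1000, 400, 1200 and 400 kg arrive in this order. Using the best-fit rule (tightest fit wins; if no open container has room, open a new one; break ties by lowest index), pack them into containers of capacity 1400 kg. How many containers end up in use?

6

  600 → container 1 (new)  [load 600/1400]
  600 → container 1  [load 1200/1400]
  1200 → container 2 (new)  [load 1200/1400]
  200 → container 1  [load 1400/1400]
  200 → container 2  [load 1400/1400]
  1300 → container 3 (new)  [load 1300/1400]
  200 → container 4 (new)  [load 200/1400]
  1000 → container 4  [load 1200/1400]
  400 → container 5 (new)  [load 400/1400]
  1200 → container 6 (new)  [load 1200/1400]
  400 → container 5  [load 800/1400]
6 containers opened.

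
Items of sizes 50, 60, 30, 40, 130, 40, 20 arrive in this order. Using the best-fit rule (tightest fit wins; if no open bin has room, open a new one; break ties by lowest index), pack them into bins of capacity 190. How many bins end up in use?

  50 → bin 1 (new)  [load 50/190]
  60 → bin 1  [load 110/190]
  30 → bin 1  [load 140/190]
  40 → bin 1  [load 180/190]
  130 → bin 2 (new)  [load 130/190]
  40 → bin 2  [load 170/190]
  20 → bin 2  [load 190/190]
2 bins opened.

2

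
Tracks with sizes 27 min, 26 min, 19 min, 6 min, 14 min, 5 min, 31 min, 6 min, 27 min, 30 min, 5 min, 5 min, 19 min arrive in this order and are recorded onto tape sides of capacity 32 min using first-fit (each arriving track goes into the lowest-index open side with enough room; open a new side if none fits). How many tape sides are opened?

8

  27 → side 1 (new)  [load 27/32]
  26 → side 2 (new)  [load 26/32]
  19 → side 3 (new)  [load 19/32]
  6 → side 2  [load 32/32]
  14 → side 4 (new)  [load 14/32]
  5 → side 1  [load 32/32]
  31 → side 5 (new)  [load 31/32]
  6 → side 3  [load 25/32]
  27 → side 6 (new)  [load 27/32]
  30 → side 7 (new)  [load 30/32]
  5 → side 3  [load 30/32]
  5 → side 4  [load 19/32]
  19 → side 8 (new)  [load 19/32]
8 tape sides opened.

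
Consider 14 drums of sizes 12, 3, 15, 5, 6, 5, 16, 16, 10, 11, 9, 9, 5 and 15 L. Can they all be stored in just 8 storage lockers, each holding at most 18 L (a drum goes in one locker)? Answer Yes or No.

Total = 137 L; ⌈137/18⌉ = 8.
The bound of 8 does not rule out 8, but exhaustive search shows no assignment into 8 storage lockers of capacity 18 L exists — the minimum is 9.

No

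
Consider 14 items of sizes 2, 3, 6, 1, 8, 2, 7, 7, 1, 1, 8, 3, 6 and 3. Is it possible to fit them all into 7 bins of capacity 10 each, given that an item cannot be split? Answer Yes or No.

Yes

A valid assignment using 6 bins:
  bin 1: 8 + 2 = 10
  bin 2: 8 + 2 = 10
  bin 3: 7 + 3 = 10
  bin 4: 7 + 3 = 10
  bin 5: 6 + 3 + 1 = 10
  bin 6: 6 + 1 + 1 = 8
That uses only 6 ≤ 7, so 7 bins are enough.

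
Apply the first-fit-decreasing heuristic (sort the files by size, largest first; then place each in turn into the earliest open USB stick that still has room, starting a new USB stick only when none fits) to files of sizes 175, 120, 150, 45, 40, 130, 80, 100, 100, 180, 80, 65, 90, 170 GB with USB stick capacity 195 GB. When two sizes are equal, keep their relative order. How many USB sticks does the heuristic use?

Sorted descending: 180, 175, 170, 150, 130, 120, 100, 100, 90, 80, 80, 65, 45, 40.
  180 → USB stick 1 (new)  [load 180/195]
  175 → USB stick 2 (new)  [load 175/195]
  170 → USB stick 3 (new)  [load 170/195]
  150 → USB stick 4 (new)  [load 150/195]
  130 → USB stick 5 (new)  [load 130/195]
  120 → USB stick 6 (new)  [load 120/195]
  100 → USB stick 7 (new)  [load 100/195]
  100 → USB stick 8 (new)  [load 100/195]
  90 → USB stick 7  [load 190/195]
  80 → USB stick 8  [load 180/195]
  80 → USB stick 9 (new)  [load 80/195]
  65 → USB stick 5  [load 195/195]
  45 → USB stick 4  [load 195/195]
  40 → USB stick 6  [load 160/195]
9 USB sticks opened.

9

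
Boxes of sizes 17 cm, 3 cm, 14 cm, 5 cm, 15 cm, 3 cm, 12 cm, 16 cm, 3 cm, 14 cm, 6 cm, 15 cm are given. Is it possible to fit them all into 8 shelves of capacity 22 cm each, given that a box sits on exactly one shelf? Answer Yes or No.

Yes

A valid assignment using 7 shelves:
  shelf 1: 17 + 5 = 22
  shelf 2: 16 + 6 = 22
  shelf 3: 15 + 3 + 3 = 21
  shelf 4: 15 + 3 = 18
  shelf 5: 14 = 14
  shelf 6: 14 = 14
  shelf 7: 12 = 12
That uses only 7 ≤ 8, so 8 shelves are enough.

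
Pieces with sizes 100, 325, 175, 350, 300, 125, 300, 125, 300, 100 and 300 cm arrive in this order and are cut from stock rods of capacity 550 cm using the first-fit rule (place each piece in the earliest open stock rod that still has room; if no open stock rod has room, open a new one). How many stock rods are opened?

  100 → stock rod 1 (new)  [load 100/550]
  325 → stock rod 1  [load 425/550]
  175 → stock rod 2 (new)  [load 175/550]
  350 → stock rod 2  [load 525/550]
  300 → stock rod 3 (new)  [load 300/550]
  125 → stock rod 1  [load 550/550]
  300 → stock rod 4 (new)  [load 300/550]
  125 → stock rod 3  [load 425/550]
  300 → stock rod 5 (new)  [load 300/550]
  100 → stock rod 3  [load 525/550]
  300 → stock rod 6 (new)  [load 300/550]
6 stock rods opened.

6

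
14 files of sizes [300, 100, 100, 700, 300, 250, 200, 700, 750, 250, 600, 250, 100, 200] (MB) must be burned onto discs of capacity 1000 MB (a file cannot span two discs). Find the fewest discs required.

Total = 750 + 700 + 700 + 600 + 300 + 300 + 250 + 250 + 250 + 200 + 200 + 100 + 100 + 100 = 4800 MB.
Lower bound: ⌈4800/1000⌉ = 5 discs.
A packing using 5 discs:
  disc 1: 750 + 250 = 1000
  disc 2: 700 + 300 = 1000
  disc 3: 700 + 300 = 1000
  disc 4: 600 + 250 + 100 = 950
  disc 5: 250 + 200 + 200 + 100 + 100 = 850
This matches the lower bound, so 5 is optimal.

5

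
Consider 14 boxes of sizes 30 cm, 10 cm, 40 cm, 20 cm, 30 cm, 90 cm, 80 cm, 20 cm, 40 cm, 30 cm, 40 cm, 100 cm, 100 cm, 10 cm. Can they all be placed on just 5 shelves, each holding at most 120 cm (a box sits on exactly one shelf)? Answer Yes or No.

No

Total = 640 cm; ⌈640/120⌉ = 6.
At least 6 shelves are required, but only 5 are allowed.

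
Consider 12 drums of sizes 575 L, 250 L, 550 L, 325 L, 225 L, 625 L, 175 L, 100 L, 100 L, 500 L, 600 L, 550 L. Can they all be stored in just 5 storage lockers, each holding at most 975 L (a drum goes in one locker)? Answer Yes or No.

No

Total = 4575 L; ⌈4575/975⌉ = 5.
6 drums each exceed half the capacity and cannot share a locker, forcing at least 6 storage lockers.
At least 6 storage lockers are required, but only 5 are allowed.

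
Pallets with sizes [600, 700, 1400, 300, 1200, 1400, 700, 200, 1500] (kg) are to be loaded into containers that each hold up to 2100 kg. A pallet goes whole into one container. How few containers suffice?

4

Total = 1500 + 1400 + 1400 + 1200 + 700 + 700 + 600 + 300 + 200 = 8000 kg.
Lower bound: ⌈8000/2100⌉ = 4 containers.
A packing using 4 containers:
  container 1: 1500 + 600 = 2100
  container 2: 1400 + 700 = 2100
  container 3: 1400 + 700 = 2100
  container 4: 1200 + 300 + 200 = 1700
This matches the lower bound, so 4 is optimal.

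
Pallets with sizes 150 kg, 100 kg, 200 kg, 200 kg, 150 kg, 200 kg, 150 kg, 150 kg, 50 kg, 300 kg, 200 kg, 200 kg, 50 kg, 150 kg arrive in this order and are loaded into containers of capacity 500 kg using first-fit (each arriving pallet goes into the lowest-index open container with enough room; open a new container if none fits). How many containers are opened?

5

  150 → container 1 (new)  [load 150/500]
  100 → container 1  [load 250/500]
  200 → container 1  [load 450/500]
  200 → container 2 (new)  [load 200/500]
  150 → container 2  [load 350/500]
  200 → container 3 (new)  [load 200/500]
  150 → container 2  [load 500/500]
  150 → container 3  [load 350/500]
  50 → container 1  [load 500/500]
  300 → container 4 (new)  [load 300/500]
  200 → container 4  [load 500/500]
  200 → container 5 (new)  [load 200/500]
  50 → container 3  [load 400/500]
  150 → container 5  [load 350/500]
5 containers opened.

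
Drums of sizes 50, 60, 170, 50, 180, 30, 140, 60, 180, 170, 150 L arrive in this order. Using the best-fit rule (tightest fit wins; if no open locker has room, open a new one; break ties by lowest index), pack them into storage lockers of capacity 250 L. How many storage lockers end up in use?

6

  50 → locker 1 (new)  [load 50/250]
  60 → locker 1  [load 110/250]
  170 → locker 2 (new)  [load 170/250]
  50 → locker 2  [load 220/250]
  180 → locker 3 (new)  [load 180/250]
  30 → locker 2  [load 250/250]
  140 → locker 1  [load 250/250]
  60 → locker 3  [load 240/250]
  180 → locker 4 (new)  [load 180/250]
  170 → locker 5 (new)  [load 170/250]
  150 → locker 6 (new)  [load 150/250]
6 storage lockers opened.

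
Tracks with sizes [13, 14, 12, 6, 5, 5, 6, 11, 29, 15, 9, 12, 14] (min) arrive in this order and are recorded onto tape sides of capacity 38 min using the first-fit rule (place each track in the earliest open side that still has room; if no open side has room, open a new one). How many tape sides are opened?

5

  13 → side 1 (new)  [load 13/38]
  14 → side 1  [load 27/38]
  12 → side 2 (new)  [load 12/38]
  6 → side 1  [load 33/38]
  5 → side 1  [load 38/38]
  5 → side 2  [load 17/38]
  6 → side 2  [load 23/38]
  11 → side 2  [load 34/38]
  29 → side 3 (new)  [load 29/38]
  15 → side 4 (new)  [load 15/38]
  9 → side 3  [load 38/38]
  12 → side 4  [load 27/38]
  14 → side 5 (new)  [load 14/38]
5 tape sides opened.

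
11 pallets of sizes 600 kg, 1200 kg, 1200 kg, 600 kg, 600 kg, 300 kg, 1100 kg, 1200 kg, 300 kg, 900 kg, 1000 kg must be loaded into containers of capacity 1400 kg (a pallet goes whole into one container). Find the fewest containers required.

Total = 1200 + 1200 + 1200 + 1100 + 1000 + 900 + 600 + 600 + 600 + 300 + 300 = 9000 kg.
Lower bound: ⌈9000/1400⌉ = 7 containers.
A packing using 8 containers:
  container 1: 1200 = 1200
  container 2: 1200 = 1200
  container 3: 1200 = 1200
  container 4: 1100 + 300 = 1400
  container 5: 1000 + 300 = 1300
  container 6: 900 = 900
  container 7: 600 + 600 = 1200
  container 8: 600 = 600
No arrangement into 7 containers stays within capacity, so 8 is optimal.

8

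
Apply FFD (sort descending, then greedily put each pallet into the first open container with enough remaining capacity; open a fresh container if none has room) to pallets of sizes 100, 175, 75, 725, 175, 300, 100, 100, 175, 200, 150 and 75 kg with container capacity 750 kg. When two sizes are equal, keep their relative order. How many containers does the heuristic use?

Sorted descending: 725, 300, 200, 175, 175, 175, 150, 100, 100, 100, 75, 75.
  725 → container 1 (new)  [load 725/750]
  300 → container 2 (new)  [load 300/750]
  200 → container 2  [load 500/750]
  175 → container 2  [load 675/750]
  175 → container 3 (new)  [load 175/750]
  175 → container 3  [load 350/750]
  150 → container 3  [load 500/750]
  100 → container 3  [load 600/750]
  100 → container 3  [load 700/750]
  100 → container 4 (new)  [load 100/750]
  75 → container 2  [load 750/750]
  75 → container 4  [load 175/750]
4 containers opened.

4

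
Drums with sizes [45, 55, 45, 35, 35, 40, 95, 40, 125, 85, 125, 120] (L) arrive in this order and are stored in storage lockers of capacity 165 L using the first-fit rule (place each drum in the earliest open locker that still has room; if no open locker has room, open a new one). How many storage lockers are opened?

7

  45 → locker 1 (new)  [load 45/165]
  55 → locker 1  [load 100/165]
  45 → locker 1  [load 145/165]
  35 → locker 2 (new)  [load 35/165]
  35 → locker 2  [load 70/165]
  40 → locker 2  [load 110/165]
  95 → locker 3 (new)  [load 95/165]
  40 → locker 2  [load 150/165]
  125 → locker 4 (new)  [load 125/165]
  85 → locker 5 (new)  [load 85/165]
  125 → locker 6 (new)  [load 125/165]
  120 → locker 7 (new)  [load 120/165]
7 storage lockers opened.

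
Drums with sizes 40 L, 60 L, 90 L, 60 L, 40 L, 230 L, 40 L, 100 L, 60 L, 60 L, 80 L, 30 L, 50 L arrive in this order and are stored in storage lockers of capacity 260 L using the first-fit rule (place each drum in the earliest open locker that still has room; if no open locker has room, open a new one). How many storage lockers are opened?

4

  40 → locker 1 (new)  [load 40/260]
  60 → locker 1  [load 100/260]
  90 → locker 1  [load 190/260]
  60 → locker 1  [load 250/260]
  40 → locker 2 (new)  [load 40/260]
  230 → locker 3 (new)  [load 230/260]
  40 → locker 2  [load 80/260]
  100 → locker 2  [load 180/260]
  60 → locker 2  [load 240/260]
  60 → locker 4 (new)  [load 60/260]
  80 → locker 4  [load 140/260]
  30 → locker 3  [load 260/260]
  50 → locker 4  [load 190/260]
4 storage lockers opened.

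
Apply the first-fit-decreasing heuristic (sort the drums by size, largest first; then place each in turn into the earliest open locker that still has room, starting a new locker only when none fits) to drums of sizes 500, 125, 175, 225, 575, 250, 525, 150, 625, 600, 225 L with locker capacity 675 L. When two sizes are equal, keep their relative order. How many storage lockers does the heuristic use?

7

Sorted descending: 625, 600, 575, 525, 500, 250, 225, 225, 175, 150, 125.
  625 → locker 1 (new)  [load 625/675]
  600 → locker 2 (new)  [load 600/675]
  575 → locker 3 (new)  [load 575/675]
  525 → locker 4 (new)  [load 525/675]
  500 → locker 5 (new)  [load 500/675]
  250 → locker 6 (new)  [load 250/675]
  225 → locker 6  [load 475/675]
  225 → locker 7 (new)  [load 225/675]
  175 → locker 5  [load 675/675]
  150 → locker 4  [load 675/675]
  125 → locker 6  [load 600/675]
7 storage lockers opened.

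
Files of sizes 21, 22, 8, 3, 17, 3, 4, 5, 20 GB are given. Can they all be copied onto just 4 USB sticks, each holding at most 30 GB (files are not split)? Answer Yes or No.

A valid assignment using 4 USB sticks:
  USB stick 1: 22 + 8 = 30
  USB stick 2: 21 + 5 + 4 = 30
  USB stick 3: 20 + 3 + 3 = 26
  USB stick 4: 17 = 17
Every load is within 30 GB, so 4 USB sticks suffice.

Yes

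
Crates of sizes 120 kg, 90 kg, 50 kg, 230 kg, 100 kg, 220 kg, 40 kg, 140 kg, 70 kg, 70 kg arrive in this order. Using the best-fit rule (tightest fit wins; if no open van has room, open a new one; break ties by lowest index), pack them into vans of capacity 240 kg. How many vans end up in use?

6

  120 → van 1 (new)  [load 120/240]
  90 → van 1  [load 210/240]
  50 → van 2 (new)  [load 50/240]
  230 → van 3 (new)  [load 230/240]
  100 → van 2  [load 150/240]
  220 → van 4 (new)  [load 220/240]
  40 → van 2  [load 190/240]
  140 → van 5 (new)  [load 140/240]
  70 → van 5  [load 210/240]
  70 → van 6 (new)  [load 70/240]
6 vans opened.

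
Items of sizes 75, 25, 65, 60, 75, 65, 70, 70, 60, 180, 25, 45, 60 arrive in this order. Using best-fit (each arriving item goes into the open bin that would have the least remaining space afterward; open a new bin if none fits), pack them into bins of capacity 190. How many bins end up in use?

5

  75 → bin 1 (new)  [load 75/190]
  25 → bin 1  [load 100/190]
  65 → bin 1  [load 165/190]
  60 → bin 2 (new)  [load 60/190]
  75 → bin 2  [load 135/190]
  65 → bin 3 (new)  [load 65/190]
  70 → bin 3  [load 135/190]
  70 → bin 4 (new)  [load 70/190]
  60 → bin 4  [load 130/190]
  180 → bin 5 (new)  [load 180/190]
  25 → bin 1  [load 190/190]
  45 → bin 2  [load 180/190]
  60 → bin 4  [load 190/190]
5 bins opened.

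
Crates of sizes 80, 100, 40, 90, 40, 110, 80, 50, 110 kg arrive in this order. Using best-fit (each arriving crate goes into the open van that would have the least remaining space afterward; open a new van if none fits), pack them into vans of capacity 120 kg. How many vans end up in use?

  80 → van 1 (new)  [load 80/120]
  100 → van 2 (new)  [load 100/120]
  40 → van 1  [load 120/120]
  90 → van 3 (new)  [load 90/120]
  40 → van 4 (new)  [load 40/120]
  110 → van 5 (new)  [load 110/120]
  80 → van 4  [load 120/120]
  50 → van 6 (new)  [load 50/120]
  110 → van 7 (new)  [load 110/120]
7 vans opened.

7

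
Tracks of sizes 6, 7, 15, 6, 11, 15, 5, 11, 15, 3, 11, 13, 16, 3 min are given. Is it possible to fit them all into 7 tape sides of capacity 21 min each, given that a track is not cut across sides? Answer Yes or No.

Total = 137 min; ⌈137/21⌉ = 7.
8 tracks each exceed half the capacity and cannot share a side, forcing at least 8 tape sides.
At least 8 tape sides are required, but only 7 are allowed.

No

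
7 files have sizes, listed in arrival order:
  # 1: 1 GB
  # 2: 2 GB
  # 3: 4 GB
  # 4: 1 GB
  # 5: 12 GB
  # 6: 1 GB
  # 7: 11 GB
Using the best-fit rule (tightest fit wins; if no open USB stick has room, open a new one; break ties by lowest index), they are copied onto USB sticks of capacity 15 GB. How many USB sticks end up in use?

  1 → USB stick 1 (new)  [load 1/15]
  2 → USB stick 1  [load 3/15]
  4 → USB stick 1  [load 7/15]
  1 → USB stick 1  [load 8/15]
  12 → USB stick 2 (new)  [load 12/15]
  1 → USB stick 2  [load 13/15]
  11 → USB stick 3 (new)  [load 11/15]
3 USB sticks opened.

3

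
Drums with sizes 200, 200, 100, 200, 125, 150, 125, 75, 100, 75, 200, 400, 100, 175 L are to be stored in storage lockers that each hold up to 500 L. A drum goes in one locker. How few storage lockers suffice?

Total = 400 + 200 + 200 + 200 + 200 + 175 + 150 + 125 + 125 + 100 + 100 + 100 + 75 + 75 = 2225 L.
Lower bound: ⌈2225/500⌉ = 5 storage lockers.
A packing using 5 storage lockers:
  locker 1: 400 + 100 = 500
  locker 2: 200 + 200 + 100 = 500
  locker 3: 200 + 200 + 100 = 500
  locker 4: 175 + 150 + 125 = 450
  locker 5: 125 + 75 + 75 = 275
This matches the lower bound, so 5 is optimal.

5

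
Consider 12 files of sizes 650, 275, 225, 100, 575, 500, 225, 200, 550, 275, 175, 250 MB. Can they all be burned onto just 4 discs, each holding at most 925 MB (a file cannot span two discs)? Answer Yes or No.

Total = 4000 MB; ⌈4000/925⌉ = 5.
At least 5 discs are required, but only 4 are allowed.

No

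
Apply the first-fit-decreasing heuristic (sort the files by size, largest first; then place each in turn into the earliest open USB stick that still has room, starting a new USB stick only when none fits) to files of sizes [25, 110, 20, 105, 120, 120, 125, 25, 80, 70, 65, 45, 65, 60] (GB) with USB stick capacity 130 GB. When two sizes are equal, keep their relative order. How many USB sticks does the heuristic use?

Sorted descending: 125, 120, 120, 110, 105, 80, 70, 65, 65, 60, 45, 25, 25, 20.
  125 → USB stick 1 (new)  [load 125/130]
  120 → USB stick 2 (new)  [load 120/130]
  120 → USB stick 3 (new)  [load 120/130]
  110 → USB stick 4 (new)  [load 110/130]
  105 → USB stick 5 (new)  [load 105/130]
  80 → USB stick 6 (new)  [load 80/130]
  70 → USB stick 7 (new)  [load 70/130]
  65 → USB stick 8 (new)  [load 65/130]
  65 → USB stick 8  [load 130/130]
  60 → USB stick 7  [load 130/130]
  45 → USB stick 6  [load 125/130]
  25 → USB stick 5  [load 130/130]
  25 → USB stick 9 (new)  [load 25/130]
  20 → USB stick 4  [load 130/130]
9 USB sticks opened.

9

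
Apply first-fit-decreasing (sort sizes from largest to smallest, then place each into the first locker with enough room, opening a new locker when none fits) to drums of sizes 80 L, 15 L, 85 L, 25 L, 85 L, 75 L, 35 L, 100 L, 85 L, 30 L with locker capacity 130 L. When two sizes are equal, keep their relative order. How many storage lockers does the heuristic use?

6

Sorted descending: 100, 85, 85, 85, 80, 75, 35, 30, 25, 15.
  100 → locker 1 (new)  [load 100/130]
  85 → locker 2 (new)  [load 85/130]
  85 → locker 3 (new)  [load 85/130]
  85 → locker 4 (new)  [load 85/130]
  80 → locker 5 (new)  [load 80/130]
  75 → locker 6 (new)  [load 75/130]
  35 → locker 2  [load 120/130]
  30 → locker 1  [load 130/130]
  25 → locker 3  [load 110/130]
  15 → locker 3  [load 125/130]
6 storage lockers opened.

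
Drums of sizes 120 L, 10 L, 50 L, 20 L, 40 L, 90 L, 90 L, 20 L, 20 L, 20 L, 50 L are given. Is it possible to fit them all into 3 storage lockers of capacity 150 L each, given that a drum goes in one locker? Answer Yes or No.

No

Total = 530 L; ⌈530/150⌉ = 4.
At least 4 storage lockers are required, but only 3 are allowed.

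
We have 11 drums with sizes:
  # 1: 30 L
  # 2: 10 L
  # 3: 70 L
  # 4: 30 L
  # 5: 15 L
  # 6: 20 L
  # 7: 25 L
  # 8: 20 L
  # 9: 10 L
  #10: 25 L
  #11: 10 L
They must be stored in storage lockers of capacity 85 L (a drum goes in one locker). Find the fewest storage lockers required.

4

Total = 70 + 30 + 30 + 25 + 25 + 20 + 20 + 15 + 10 + 10 + 10 = 265 L.
Lower bound: ⌈265/85⌉ = 4 storage lockers.
A packing using 4 storage lockers:
  locker 1: 70 + 15 = 85
  locker 2: 30 + 30 + 25 = 85
  locker 3: 25 + 20 + 20 + 10 + 10 = 85
  locker 4: 10 = 10
This matches the lower bound, so 4 is optimal.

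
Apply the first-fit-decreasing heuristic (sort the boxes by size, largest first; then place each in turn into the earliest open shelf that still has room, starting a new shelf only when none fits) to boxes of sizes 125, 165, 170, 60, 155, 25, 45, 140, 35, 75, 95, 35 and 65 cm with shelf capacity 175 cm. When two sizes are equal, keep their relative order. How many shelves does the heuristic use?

8

Sorted descending: 170, 165, 155, 140, 125, 95, 75, 65, 60, 45, 35, 35, 25.
  170 → shelf 1 (new)  [load 170/175]
  165 → shelf 2 (new)  [load 165/175]
  155 → shelf 3 (new)  [load 155/175]
  140 → shelf 4 (new)  [load 140/175]
  125 → shelf 5 (new)  [load 125/175]
  95 → shelf 6 (new)  [load 95/175]
  75 → shelf 6  [load 170/175]
  65 → shelf 7 (new)  [load 65/175]
  60 → shelf 7  [load 125/175]
  45 → shelf 5  [load 170/175]
  35 → shelf 4  [load 175/175]
  35 → shelf 7  [load 160/175]
  25 → shelf 8 (new)  [load 25/175]
8 shelves opened.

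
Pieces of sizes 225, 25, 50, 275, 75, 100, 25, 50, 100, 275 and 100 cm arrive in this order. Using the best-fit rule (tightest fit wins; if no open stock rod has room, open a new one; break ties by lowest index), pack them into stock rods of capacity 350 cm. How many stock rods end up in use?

  225 → stock rod 1 (new)  [load 225/350]
  25 → stock rod 1  [load 250/350]
  50 → stock rod 1  [load 300/350]
  275 → stock rod 2 (new)  [load 275/350]
  75 → stock rod 2  [load 350/350]
  100 → stock rod 3 (new)  [load 100/350]
  25 → stock rod 1  [load 325/350]
  50 → stock rod 3  [load 150/350]
  100 → stock rod 3  [load 250/350]
  275 → stock rod 4 (new)  [load 275/350]
  100 → stock rod 3  [load 350/350]
4 stock rods opened.

4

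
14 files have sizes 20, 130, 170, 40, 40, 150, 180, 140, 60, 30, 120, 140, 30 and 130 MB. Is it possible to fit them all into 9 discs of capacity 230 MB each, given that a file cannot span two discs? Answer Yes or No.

Yes

A valid assignment using 8 discs:
  disc 1: 180 + 40 = 220
  disc 2: 170 + 60 = 230
  disc 3: 150 + 40 + 30 = 220
  disc 4: 140 + 30 + 20 = 190
  disc 5: 140 = 140
  disc 6: 130 = 130
  disc 7: 130 = 130
  disc 8: 120 = 120
That uses only 8 ≤ 9, so 9 discs are enough.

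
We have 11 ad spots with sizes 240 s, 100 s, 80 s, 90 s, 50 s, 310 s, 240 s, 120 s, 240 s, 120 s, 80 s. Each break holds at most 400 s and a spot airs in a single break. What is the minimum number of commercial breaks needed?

Total = 310 + 240 + 240 + 240 + 120 + 120 + 100 + 90 + 80 + 80 + 50 = 1670 s.
Lower bound: ⌈1670/400⌉ = 5 commercial breaks.
A packing using 5 commercial breaks:
  break 1: 310 + 90 = 400
  break 2: 240 + 120 = 360
  break 3: 240 + 120 = 360
  break 4: 240 + 100 + 50 = 390
  break 5: 80 + 80 = 160
This matches the lower bound, so 5 is optimal.

5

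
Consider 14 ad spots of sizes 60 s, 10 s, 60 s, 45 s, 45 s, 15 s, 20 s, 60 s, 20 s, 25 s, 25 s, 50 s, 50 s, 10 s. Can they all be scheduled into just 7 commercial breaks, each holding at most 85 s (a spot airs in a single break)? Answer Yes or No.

Yes

A valid assignment using 7 commercial breaks:
  break 1: 60 + 25 = 85
  break 2: 60 + 25 = 85
  break 3: 60 + 20 = 80
  break 4: 50 + 20 + 15 = 85
  break 5: 50 + 10 + 10 = 70
  break 6: 45 = 45
  break 7: 45 = 45
Every load is within 85 s, so 7 commercial breaks suffice.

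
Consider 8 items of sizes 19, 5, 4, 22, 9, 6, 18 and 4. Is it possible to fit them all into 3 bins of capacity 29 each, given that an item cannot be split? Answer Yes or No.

No

Total = 87; ⌈87/29⌉ = 3.
The bound of 3 does not rule out 3, but exhaustive search shows no assignment into 3 bins of capacity 29 exists — the minimum is 4.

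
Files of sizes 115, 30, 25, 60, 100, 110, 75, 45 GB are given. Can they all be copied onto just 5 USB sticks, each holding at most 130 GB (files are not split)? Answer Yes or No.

Yes

A valid assignment using 5 USB sticks:
  USB stick 1: 115 = 115
  USB stick 2: 110 = 110
  USB stick 3: 100 + 30 = 130
  USB stick 4: 75 + 45 = 120
  USB stick 5: 60 + 25 = 85
Every load is within 130 GB, so 5 USB sticks suffice.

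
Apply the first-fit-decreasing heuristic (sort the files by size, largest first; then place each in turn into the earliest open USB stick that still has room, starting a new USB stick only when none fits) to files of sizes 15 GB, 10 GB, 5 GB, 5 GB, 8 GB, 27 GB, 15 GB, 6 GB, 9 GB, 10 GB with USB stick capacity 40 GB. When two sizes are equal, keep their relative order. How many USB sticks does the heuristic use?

Sorted descending: 27, 15, 15, 10, 10, 9, 8, 6, 5, 5.
  27 → USB stick 1 (new)  [load 27/40]
  15 → USB stick 2 (new)  [load 15/40]
  15 → USB stick 2  [load 30/40]
  10 → USB stick 1  [load 37/40]
  10 → USB stick 2  [load 40/40]
  9 → USB stick 3 (new)  [load 9/40]
  8 → USB stick 3  [load 17/40]
  6 → USB stick 3  [load 23/40]
  5 → USB stick 3  [load 28/40]
  5 → USB stick 3  [load 33/40]
3 USB sticks opened.

3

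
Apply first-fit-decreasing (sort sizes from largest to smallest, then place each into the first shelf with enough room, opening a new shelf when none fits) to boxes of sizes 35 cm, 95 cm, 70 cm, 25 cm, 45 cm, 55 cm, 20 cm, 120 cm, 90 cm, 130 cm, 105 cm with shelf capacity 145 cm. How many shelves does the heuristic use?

6

Sorted descending: 130, 120, 105, 95, 90, 70, 55, 45, 35, 25, 20.
  130 → shelf 1 (new)  [load 130/145]
  120 → shelf 2 (new)  [load 120/145]
  105 → shelf 3 (new)  [load 105/145]
  95 → shelf 4 (new)  [load 95/145]
  90 → shelf 5 (new)  [load 90/145]
  70 → shelf 6 (new)  [load 70/145]
  55 → shelf 5  [load 145/145]
  45 → shelf 4  [load 140/145]
  35 → shelf 3  [load 140/145]
  25 → shelf 2  [load 145/145]
  20 → shelf 6  [load 90/145]
6 shelves opened.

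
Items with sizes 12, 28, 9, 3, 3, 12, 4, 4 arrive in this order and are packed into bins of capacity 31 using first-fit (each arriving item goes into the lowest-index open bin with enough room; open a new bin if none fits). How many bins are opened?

  12 → bin 1 (new)  [load 12/31]
  28 → bin 2 (new)  [load 28/31]
  9 → bin 1  [load 21/31]
  3 → bin 1  [load 24/31]
  3 → bin 1  [load 27/31]
  12 → bin 3 (new)  [load 12/31]
  4 → bin 1  [load 31/31]
  4 → bin 3  [load 16/31]
3 bins opened.

3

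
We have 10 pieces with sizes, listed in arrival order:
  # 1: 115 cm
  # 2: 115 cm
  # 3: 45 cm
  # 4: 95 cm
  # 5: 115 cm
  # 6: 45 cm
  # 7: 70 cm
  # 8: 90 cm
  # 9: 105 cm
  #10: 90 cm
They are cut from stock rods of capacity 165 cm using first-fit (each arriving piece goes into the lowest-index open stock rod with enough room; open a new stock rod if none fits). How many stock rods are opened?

7

  115 → stock rod 1 (new)  [load 115/165]
  115 → stock rod 2 (new)  [load 115/165]
  45 → stock rod 1  [load 160/165]
  95 → stock rod 3 (new)  [load 95/165]
  115 → stock rod 4 (new)  [load 115/165]
  45 → stock rod 2  [load 160/165]
  70 → stock rod 3  [load 165/165]
  90 → stock rod 5 (new)  [load 90/165]
  105 → stock rod 6 (new)  [load 105/165]
  90 → stock rod 7 (new)  [load 90/165]
7 stock rods opened.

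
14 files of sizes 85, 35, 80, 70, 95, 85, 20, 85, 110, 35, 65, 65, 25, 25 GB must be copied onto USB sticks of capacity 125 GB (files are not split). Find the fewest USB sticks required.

Total = 110 + 95 + 85 + 85 + 85 + 80 + 70 + 65 + 65 + 35 + 35 + 25 + 25 + 20 = 880 GB.
Lower bound: ⌈880/125⌉ = 8 USB sticks.
Also, 9 files each exceed 125/2 GB, and no two of those can share a USB stick, so at least 9 USB sticks are needed.
A packing using 9 USB sticks:
  USB stick 1: 110 = 110
  USB stick 2: 95 + 25 = 120
  USB stick 3: 85 + 35 = 120
  USB stick 4: 85 + 35 = 120
  USB stick 5: 85 + 25 = 110
  USB stick 6: 80 + 20 = 100
  USB stick 7: 70 = 70
  USB stick 8: 65 = 65
  USB stick 9: 65 = 65
This matches the lower bound, so 9 is optimal.

9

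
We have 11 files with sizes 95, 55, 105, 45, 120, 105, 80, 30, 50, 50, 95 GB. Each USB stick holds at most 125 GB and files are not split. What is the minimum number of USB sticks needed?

Total = 120 + 105 + 105 + 95 + 95 + 80 + 55 + 50 + 50 + 45 + 30 = 830 GB.
Lower bound: ⌈830/125⌉ = 7 USB sticks.
A packing using 8 USB sticks:
  USB stick 1: 120 = 120
  USB stick 2: 105 = 105
  USB stick 3: 105 = 105
  USB stick 4: 95 + 30 = 125
  USB stick 5: 95 = 95
  USB stick 6: 80 + 45 = 125
  USB stick 7: 55 + 50 = 105
  USB stick 8: 50 = 50
No arrangement into 7 USB sticks stays within capacity, so 8 is optimal.

8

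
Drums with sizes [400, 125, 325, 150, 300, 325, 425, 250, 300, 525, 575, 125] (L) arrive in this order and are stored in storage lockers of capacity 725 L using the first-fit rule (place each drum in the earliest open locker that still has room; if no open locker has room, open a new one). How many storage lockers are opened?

6

  400 → locker 1 (new)  [load 400/725]
  125 → locker 1  [load 525/725]
  325 → locker 2 (new)  [load 325/725]
  150 → locker 1  [load 675/725]
  300 → locker 2  [load 625/725]
  325 → locker 3 (new)  [load 325/725]
  425 → locker 4 (new)  [load 425/725]
  250 → locker 3  [load 575/725]
  300 → locker 4  [load 725/725]
  525 → locker 5 (new)  [load 525/725]
  575 → locker 6 (new)  [load 575/725]
  125 → locker 3  [load 700/725]
6 storage lockers opened.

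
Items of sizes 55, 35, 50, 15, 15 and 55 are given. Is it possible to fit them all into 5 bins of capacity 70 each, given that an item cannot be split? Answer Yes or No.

Yes

A valid assignment using 4 bins:
  bin 1: 55 + 15 = 70
  bin 2: 55 + 15 = 70
  bin 3: 50 = 50
  bin 4: 35 = 35
That uses only 4 ≤ 5, so 5 bins are enough.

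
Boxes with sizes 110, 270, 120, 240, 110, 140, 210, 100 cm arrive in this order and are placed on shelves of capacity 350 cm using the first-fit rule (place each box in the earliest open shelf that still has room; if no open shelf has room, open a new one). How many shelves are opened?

  110 → shelf 1 (new)  [load 110/350]
  270 → shelf 2 (new)  [load 270/350]
  120 → shelf 1  [load 230/350]
  240 → shelf 3 (new)  [load 240/350]
  110 → shelf 1  [load 340/350]
  140 → shelf 4 (new)  [load 140/350]
  210 → shelf 4  [load 350/350]
  100 → shelf 3  [load 340/350]
4 shelves opened.

4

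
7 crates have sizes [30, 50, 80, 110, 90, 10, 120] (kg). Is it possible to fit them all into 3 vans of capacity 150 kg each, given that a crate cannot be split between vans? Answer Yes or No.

Total = 490 kg; ⌈490/150⌉ = 4.
At least 4 vans are required, but only 3 are allowed.

No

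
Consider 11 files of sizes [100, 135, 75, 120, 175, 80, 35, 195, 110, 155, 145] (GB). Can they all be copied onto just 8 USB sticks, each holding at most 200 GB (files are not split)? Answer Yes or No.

A valid assignment using 8 USB sticks:
  USB stick 1: 195 = 195
  USB stick 2: 175 = 175
  USB stick 3: 155 + 35 = 190
  USB stick 4: 145 = 145
  USB stick 5: 135 = 135
  USB stick 6: 120 + 80 = 200
  USB stick 7: 110 + 75 = 185
  USB stick 8: 100 = 100
Every load is within 200 GB, so 8 USB sticks suffice.

Yes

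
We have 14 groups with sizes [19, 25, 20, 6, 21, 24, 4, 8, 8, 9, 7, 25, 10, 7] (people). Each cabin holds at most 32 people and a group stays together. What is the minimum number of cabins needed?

Total = 25 + 25 + 24 + 21 + 20 + 19 + 10 + 9 + 8 + 8 + 7 + 7 + 6 + 4 = 193 people.
Lower bound: ⌈193/32⌉ = 7 cabins.
A packing using 7 cabins:
  cabin 1: 25 + 7 = 32
  cabin 2: 25 + 7 = 32
  cabin 3: 24 + 8 = 32
  cabin 4: 21 + 10 = 31
  cabin 5: 20 + 9 = 29
  cabin 6: 19 + 8 + 4 = 31
  cabin 7: 6 = 6
This matches the lower bound, so 7 is optimal.

7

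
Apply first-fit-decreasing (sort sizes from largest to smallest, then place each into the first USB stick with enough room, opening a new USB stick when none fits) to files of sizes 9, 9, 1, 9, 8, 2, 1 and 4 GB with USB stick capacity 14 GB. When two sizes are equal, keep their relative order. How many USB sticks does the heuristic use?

Sorted descending: 9, 9, 9, 8, 4, 2, 1, 1.
  9 → USB stick 1 (new)  [load 9/14]
  9 → USB stick 2 (new)  [load 9/14]
  9 → USB stick 3 (new)  [load 9/14]
  8 → USB stick 4 (new)  [load 8/14]
  4 → USB stick 1  [load 13/14]
  2 → USB stick 2  [load 11/14]
  1 → USB stick 1  [load 14/14]
  1 → USB stick 2  [load 12/14]
4 USB sticks opened.

4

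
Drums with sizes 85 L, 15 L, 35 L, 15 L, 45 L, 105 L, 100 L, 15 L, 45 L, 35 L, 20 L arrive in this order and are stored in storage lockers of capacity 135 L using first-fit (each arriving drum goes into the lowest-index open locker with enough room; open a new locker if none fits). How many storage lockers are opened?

  85 → locker 1 (new)  [load 85/135]
  15 → locker 1  [load 100/135]
  35 → locker 1  [load 135/135]
  15 → locker 2 (new)  [load 15/135]
  45 → locker 2  [load 60/135]
  105 → locker 3 (new)  [load 105/135]
  100 → locker 4 (new)  [load 100/135]
  15 → locker 2  [load 75/135]
  45 → locker 2  [load 120/135]
  35 → locker 4  [load 135/135]
  20 → locker 3  [load 125/135]
4 storage lockers opened.

4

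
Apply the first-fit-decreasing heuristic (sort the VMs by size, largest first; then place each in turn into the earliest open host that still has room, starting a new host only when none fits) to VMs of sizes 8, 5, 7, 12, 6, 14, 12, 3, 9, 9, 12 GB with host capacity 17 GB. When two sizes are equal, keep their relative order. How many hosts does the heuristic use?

Sorted descending: 14, 12, 12, 12, 9, 9, 8, 7, 6, 5, 3.
  14 → host 1 (new)  [load 14/17]
  12 → host 2 (new)  [load 12/17]
  12 → host 3 (new)  [load 12/17]
  12 → host 4 (new)  [load 12/17]
  9 → host 5 (new)  [load 9/17]
  9 → host 6 (new)  [load 9/17]
  8 → host 5  [load 17/17]
  7 → host 6  [load 16/17]
  6 → host 7 (new)  [load 6/17]
  5 → host 2  [load 17/17]
  3 → host 1  [load 17/17]
7 hosts opened.

7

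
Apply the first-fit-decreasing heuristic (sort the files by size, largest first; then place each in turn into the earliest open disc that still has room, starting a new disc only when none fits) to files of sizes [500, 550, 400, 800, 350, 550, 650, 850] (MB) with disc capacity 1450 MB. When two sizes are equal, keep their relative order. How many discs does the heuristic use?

4

Sorted descending: 850, 800, 650, 550, 550, 500, 400, 350.
  850 → disc 1 (new)  [load 850/1450]
  800 → disc 2 (new)  [load 800/1450]
  650 → disc 2  [load 1450/1450]
  550 → disc 1  [load 1400/1450]
  550 → disc 3 (new)  [load 550/1450]
  500 → disc 3  [load 1050/1450]
  400 → disc 3  [load 1450/1450]
  350 → disc 4 (new)  [load 350/1450]
4 discs opened.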